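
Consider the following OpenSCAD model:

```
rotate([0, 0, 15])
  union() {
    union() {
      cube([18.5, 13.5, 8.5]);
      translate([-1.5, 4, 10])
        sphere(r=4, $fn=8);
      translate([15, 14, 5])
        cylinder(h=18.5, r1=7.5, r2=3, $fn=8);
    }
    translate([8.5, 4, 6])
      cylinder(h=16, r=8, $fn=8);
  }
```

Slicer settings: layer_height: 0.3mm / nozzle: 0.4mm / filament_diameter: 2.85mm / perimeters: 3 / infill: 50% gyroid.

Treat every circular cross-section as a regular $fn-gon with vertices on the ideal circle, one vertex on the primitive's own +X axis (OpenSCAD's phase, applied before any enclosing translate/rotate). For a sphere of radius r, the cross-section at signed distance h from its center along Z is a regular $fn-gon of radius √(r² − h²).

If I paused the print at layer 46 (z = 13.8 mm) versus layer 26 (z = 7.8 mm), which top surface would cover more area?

Layer 46 (z = 13.8): the cube is absent (z outside [0, 8.5]); the r=4 sphere at (-1.5, 4) slices to a regular 8-gon of circumradius 1.249 (√(r²−h²) with h=3.8 from center) (area = (8/2)·1.249²·sin(360°/8) = 4.41 mm²); the cone at (15, 14) (r1=7.5→r2=3) has section circumradius 5.359 here — a regular 8-gon (area = (8/2)·5.359²·sin(360°/8) = 81.24 mm²); Combining (union): the 2 present regions are separate (no shared area or edge), so areas and boundary lengths simply add and each stays a separate island — area = 85.66 mm²; the r=8 cylinder at (8.5, 4) gives a regular 8-gon of circumradius 8 (constant along its height) (area = (8/2)·8.000²·sin(360°/8) = 181.02 mm²); Taking the union: the regions partially overlap — summed areas 266.67 mm² minus the doubly-counted overlap 2.19 mm² gives 264.49 mm² — area = 264.49 mm²; (whole slice rotated 15° about Z — lengths, areas and connectivity unchanged). So its area = 264.49 mm². Layer 26 (z = 7.8): the cube is present — its section is the full 18.5×13.5 rectangle (area 249.75 mm²); the r=4 sphere at (-1.5, 4) contributes a regular 8-gon of circumradius √(4²−2.2²) = 3.341 (area = (8/2)·3.341²·sin(360°/8) = 31.57 mm²); the cone at (15, 14) contributes a regular 8-gon of circumradius 6.819 (interpolated between r1=7.5 and r2=3 at t=0.151) (area = (8/2)·6.819²·sin(360°/8) = 131.52 mm²); Merging all regions: the regions partially overlap — summed areas 412.83 mm² minus the doubly-counted overlap 55.79 mm² gives 357.04 mm² — area = 357.04 mm²; the cylinder at (8.5, 4): section is a regular 8-gon, circumradius r=8 (area = (8/2)·8.000²·sin(360°/8) = 181.02 mm²); Merging all regions: the regions partially overlap — summed areas 538.06 mm² minus the doubly-counted overlap 147.88 mm² gives 390.17 mm² — area = 390.17 mm²; (whole slice rotated 15° about Z — lengths, areas and connectivity unchanged). So its area = 390.17 mm². Layer 26 is larger (390.17 vs 264.49 mm²).

layer 26 (z = 7.8 mm)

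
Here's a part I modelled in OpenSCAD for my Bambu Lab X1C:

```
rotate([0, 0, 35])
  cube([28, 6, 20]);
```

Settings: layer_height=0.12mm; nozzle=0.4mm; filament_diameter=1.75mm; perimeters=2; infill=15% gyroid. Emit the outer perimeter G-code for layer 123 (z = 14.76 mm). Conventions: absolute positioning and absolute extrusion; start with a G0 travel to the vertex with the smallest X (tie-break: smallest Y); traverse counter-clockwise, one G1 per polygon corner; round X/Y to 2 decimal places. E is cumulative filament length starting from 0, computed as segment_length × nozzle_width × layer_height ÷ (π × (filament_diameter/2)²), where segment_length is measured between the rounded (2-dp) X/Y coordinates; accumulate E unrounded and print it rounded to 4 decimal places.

G0 X-3.44 Y4.91 Z14.76
G1 X0.00 Y0.00 E0.1196
G1 X22.94 Y16.06 E0.6785
G1 X19.49 Y20.98 E0.7984
G1 X-3.44 Y4.91 E1.3572

At z = 14.76 mm: the cube is present — its section is the full 28×6 rectangle; (rotated 35° about Z; rotation is an isometry so areas/perimeters/island counts are preserved). The outline is a single polygon with 4 vertices. Extrusion per mm of travel: 0.4 × 0.12 / (π × 0.875²) = 0.019956. Accumulating E over each segment gives final E = 1.3572.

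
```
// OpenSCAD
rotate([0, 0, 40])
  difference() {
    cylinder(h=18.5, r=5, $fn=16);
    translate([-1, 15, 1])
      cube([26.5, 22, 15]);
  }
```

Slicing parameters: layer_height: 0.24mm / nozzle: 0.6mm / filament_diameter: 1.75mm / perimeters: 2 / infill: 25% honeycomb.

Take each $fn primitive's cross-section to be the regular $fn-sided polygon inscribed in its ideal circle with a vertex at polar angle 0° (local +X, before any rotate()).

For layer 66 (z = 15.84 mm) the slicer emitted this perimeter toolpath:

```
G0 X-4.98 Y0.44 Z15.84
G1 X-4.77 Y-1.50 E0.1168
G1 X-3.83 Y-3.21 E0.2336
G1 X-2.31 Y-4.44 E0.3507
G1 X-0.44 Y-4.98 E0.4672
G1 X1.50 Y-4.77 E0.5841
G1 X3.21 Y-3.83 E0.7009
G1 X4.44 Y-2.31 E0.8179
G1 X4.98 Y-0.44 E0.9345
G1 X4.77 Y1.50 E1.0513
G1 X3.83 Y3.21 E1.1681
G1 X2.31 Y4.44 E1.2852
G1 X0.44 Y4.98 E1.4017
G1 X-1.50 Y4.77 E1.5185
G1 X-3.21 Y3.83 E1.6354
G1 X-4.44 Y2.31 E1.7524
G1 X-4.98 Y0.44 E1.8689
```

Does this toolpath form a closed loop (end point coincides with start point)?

yes

Start point (G0): (-4.98, 0.44). End point (last G1): the path returns to the start — closed.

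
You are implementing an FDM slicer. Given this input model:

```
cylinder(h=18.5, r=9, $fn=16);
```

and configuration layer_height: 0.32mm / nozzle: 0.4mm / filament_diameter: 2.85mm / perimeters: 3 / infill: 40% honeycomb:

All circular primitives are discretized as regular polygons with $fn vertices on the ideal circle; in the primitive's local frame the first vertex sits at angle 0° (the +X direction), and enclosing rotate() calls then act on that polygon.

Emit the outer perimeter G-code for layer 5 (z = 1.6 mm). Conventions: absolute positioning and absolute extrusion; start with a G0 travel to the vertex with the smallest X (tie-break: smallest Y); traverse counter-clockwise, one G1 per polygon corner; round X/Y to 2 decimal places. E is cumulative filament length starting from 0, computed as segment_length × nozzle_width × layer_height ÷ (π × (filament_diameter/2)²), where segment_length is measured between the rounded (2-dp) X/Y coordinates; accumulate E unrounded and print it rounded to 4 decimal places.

G0 X-9.00 Y0.00 Z1.60
G1 X-8.31 Y-3.44 E0.0704
G1 X-6.36 Y-6.36 E0.1408
G1 X-3.44 Y-8.31 E0.2113
G1 X0.00 Y-9.00 E0.2817
G1 X3.44 Y-8.31 E0.3521
G1 X6.36 Y-6.36 E0.4225
G1 X8.31 Y-3.44 E0.4930
G1 X9.00 Y0.00 E0.5634
G1 X8.31 Y3.44 E0.6338
G1 X6.36 Y6.36 E0.7042
G1 X3.44 Y8.31 E0.7747
G1 X0.00 Y9.00 E0.8451
G1 X-3.44 Y8.31 E0.9155
G1 X-6.36 Y6.36 E0.9859
G1 X-8.31 Y3.44 E1.0564
G1 X-9.00 Y0.00 E1.1268

At z = 1.6 mm: the cylinder: section is a regular 16-gon, circumradius r=9. The outline is a single polygon with 16 vertices. Extrusion per mm of travel: 0.4 × 0.32 / (π × 1.425²) = 0.020065. Accumulating E over each segment gives final E = 1.1268.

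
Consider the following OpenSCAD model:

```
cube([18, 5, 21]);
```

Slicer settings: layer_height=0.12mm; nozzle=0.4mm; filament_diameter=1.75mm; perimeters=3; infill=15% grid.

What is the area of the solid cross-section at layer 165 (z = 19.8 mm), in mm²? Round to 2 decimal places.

90.00 mm²

At z = 19.8 mm: the cube (footprint 18×5) is included at this height (area 90.00 mm²). Overall, the cross-section is a single solid region. Net area = 90.00 mm².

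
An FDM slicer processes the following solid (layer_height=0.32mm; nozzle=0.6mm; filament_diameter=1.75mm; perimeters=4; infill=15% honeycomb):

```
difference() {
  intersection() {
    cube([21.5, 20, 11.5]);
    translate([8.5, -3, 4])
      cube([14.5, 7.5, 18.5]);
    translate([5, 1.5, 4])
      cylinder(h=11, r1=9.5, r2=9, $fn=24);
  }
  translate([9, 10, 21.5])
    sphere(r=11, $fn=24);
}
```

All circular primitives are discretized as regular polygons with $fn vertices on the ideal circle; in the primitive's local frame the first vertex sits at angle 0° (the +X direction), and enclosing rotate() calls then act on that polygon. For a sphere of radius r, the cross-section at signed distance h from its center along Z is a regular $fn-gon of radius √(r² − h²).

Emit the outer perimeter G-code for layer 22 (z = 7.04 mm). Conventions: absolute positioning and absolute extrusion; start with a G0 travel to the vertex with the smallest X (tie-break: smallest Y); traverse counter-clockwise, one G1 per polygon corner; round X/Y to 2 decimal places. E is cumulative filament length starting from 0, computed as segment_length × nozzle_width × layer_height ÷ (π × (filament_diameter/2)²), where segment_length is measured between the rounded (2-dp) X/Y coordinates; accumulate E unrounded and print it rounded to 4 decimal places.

At z = 7.04 mm: the cube is present — its section is the full 21.5×20 rectangle; the cube at (8.5, -3) (footprint 14.5×7.5) is included at this height; the cone at (5, 1.5) (r1=9.5→r2=9) has section circumradius 9.362 here — a regular 24-gon; Keeping only the common overlap: the 14.5×7.5 cube at (8.5, -3) partially overlaps the 21.5×20 cube; clipping to the common part keeps 58.50 mm²; the cone at (5, 1.5) partially overlaps the running intersection; clipping to the common part keeps 25.59 mm² — 1 connected region; the sphere at (9, 10) is absent (|z−center|=14.460 > r=11); Taking the first minus the rest: none of the subtracted shapes is present at this height, so that combined region is unchanged — 1 connected region. The outline is a single polygon with 6 vertices. Extrusion per mm of travel: 0.6 × 0.32 / (π × 0.875²) = 0.079824. Accumulating E over each segment gives final E = 1.5998.

G0 X8.50 Y0.00 Z7.04
G1 X14.16 Y0.00 E0.4518
G1 X14.36 Y1.50 E0.5726
G1 X14.04 Y3.92 E0.7675
G1 X13.80 Y4.50 E0.8176
G1 X8.50 Y4.50 E1.2406
G1 X8.50 Y0.00 E1.5998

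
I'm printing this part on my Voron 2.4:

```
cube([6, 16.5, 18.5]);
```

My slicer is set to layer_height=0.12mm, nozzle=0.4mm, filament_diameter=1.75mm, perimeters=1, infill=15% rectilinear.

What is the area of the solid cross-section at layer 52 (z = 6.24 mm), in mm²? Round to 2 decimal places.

99.00 mm²

At z = 6.24 mm: the 6×16.5 cube contributes its full rectangle (area 99.00 mm²). Overall, the cross-section is a single solid region. Net area = 99.00 mm².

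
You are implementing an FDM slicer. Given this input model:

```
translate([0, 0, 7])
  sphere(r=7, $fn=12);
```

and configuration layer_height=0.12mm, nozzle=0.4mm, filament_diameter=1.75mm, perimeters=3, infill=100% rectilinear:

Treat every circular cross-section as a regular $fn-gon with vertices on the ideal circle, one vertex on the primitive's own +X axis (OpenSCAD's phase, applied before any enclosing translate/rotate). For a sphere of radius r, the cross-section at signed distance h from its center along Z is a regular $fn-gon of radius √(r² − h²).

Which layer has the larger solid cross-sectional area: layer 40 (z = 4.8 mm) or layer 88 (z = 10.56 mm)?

layer 40 (z = 4.8 mm)

Layer 40 (z = 4.8): the sphere: section is a regular 12-gon, circumradius = √(r²−h²) = √(7²−2.2²) = 6.645 (area = (12/2)·6.645²·sin(360°/12) = 132.48 mm²). So its area = 132.48 mm². Layer 88 (z = 10.56): the r=7 sphere contributes a regular 12-gon of circumradius √(7²−3.56²) = 6.027 (area = (12/2)·6.027²·sin(360°/12) = 108.98 mm²). So its area = 108.98 mm². Layer 40 is larger (132.48 vs 108.98 mm²).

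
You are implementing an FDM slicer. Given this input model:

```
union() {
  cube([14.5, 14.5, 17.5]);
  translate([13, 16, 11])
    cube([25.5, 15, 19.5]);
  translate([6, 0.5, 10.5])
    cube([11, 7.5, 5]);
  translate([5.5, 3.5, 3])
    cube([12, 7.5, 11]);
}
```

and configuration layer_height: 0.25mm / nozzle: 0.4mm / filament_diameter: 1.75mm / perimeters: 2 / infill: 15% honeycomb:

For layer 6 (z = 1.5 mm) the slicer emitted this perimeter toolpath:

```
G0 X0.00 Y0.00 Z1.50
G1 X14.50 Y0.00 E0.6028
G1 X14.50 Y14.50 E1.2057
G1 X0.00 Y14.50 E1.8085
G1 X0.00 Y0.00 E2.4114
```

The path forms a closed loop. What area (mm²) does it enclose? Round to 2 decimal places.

Apply the shoelace formula to the sequence of (X, Y) vertices; enclosed area = 210.25 mm².

210.25 mm²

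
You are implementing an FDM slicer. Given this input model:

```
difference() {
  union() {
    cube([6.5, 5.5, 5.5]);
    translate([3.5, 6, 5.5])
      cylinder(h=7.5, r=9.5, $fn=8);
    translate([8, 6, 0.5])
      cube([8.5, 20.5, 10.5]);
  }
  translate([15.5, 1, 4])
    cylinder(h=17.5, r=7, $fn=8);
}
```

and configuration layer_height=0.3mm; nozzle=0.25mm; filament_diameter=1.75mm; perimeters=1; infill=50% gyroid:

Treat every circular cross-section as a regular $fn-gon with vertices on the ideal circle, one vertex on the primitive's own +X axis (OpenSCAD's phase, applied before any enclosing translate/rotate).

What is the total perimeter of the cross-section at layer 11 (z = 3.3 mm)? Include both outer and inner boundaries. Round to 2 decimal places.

82.00 mm

At z = 3.3 mm: the cube (footprint 6.5×5.5) is included at this height (perimeter 24.00 mm); the cylinder at (3.5, 6) is absent (z outside [5.5, 13]); the cube at (8, 6) (footprint 8.5×20.5) is included at this height (perimeter 58.00 mm); Merging all regions: the 2 present regions are separate (no shared area or edge), so areas and boundary lengths simply add and each stays a separate island — boundary = 82.00 mm; the cylinder at (15.5, 1) does not reach this height (z outside [4, 21.5]); After the difference (first − rest): none of the subtracted shapes is present at this height, so that combined region is unchanged — boundary = 82.00 mm. Overall, the cross-section has 2 separate islands. Total boundary length (outer) = 82.00 mm.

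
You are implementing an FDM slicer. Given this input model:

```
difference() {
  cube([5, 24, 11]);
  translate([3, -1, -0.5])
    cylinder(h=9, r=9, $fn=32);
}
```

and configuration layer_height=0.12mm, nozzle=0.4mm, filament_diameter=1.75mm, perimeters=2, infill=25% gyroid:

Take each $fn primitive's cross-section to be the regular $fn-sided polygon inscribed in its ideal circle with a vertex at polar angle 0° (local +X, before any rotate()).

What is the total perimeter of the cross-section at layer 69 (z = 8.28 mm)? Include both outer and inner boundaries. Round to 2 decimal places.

At z = 8.28 mm: the 5×24 cube contributes its full rectangle (perimeter 58.00 mm); the r=9 cylinder at (3, -1) contributes a regular 32-gon of circumradius 9 (perimeter = 2·32·9.000·sin(180°/32) = 56.46 mm); Taking the first minus the rest: starting from the 5×24 cube, the r=9 cylinder at (3, -1) partially overlaps it — only the 39.20 mm² overlap (of its 252.84 mm²) is removed, clipping the outline — boundary = 42.88 mm. Overall, the cross-section is a single solid region. Total boundary length (outer) = 42.88 mm.

42.88 mm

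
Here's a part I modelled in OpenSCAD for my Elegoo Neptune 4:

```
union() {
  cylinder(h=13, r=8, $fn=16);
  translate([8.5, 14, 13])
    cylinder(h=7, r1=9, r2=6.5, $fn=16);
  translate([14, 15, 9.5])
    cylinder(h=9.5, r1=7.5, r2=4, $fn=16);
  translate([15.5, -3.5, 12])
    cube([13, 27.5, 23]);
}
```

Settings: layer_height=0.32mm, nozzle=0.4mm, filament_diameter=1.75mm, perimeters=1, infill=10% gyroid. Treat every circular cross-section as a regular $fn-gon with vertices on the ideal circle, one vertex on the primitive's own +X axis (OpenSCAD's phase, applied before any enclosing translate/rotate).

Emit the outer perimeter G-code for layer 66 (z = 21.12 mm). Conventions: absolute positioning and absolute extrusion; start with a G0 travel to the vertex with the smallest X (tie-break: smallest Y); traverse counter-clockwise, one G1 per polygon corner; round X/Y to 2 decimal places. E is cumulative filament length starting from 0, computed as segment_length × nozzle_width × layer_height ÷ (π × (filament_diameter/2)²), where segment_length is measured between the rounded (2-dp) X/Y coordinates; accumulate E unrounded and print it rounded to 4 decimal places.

At z = 21.12 mm: the cylinder is not intersected at this z (z outside [0, 13]); the cone at (8.5, 14) does not reach this height (z outside [13, 20]); the cone at (14, 15) is absent (z outside [9.5, 19]); the cube at (15.5, -3.5) (footprint 13×27.5) is included at this height; Combining (union): only the 13×27.5 cube at (15.5, -3.5) is present, so the union is just that shape — 1 connected region. The outline is a single polygon with 4 vertices. Extrusion per mm of travel: 0.4 × 0.32 / (π × 0.875²) = 0.053216. Accumulating E over each segment gives final E = 4.3105.

G0 X15.50 Y-3.50 Z21.12
G1 X28.50 Y-3.50 E0.6918
G1 X28.50 Y24.00 E2.1553
G1 X15.50 Y24.00 E2.8471
G1 X15.50 Y-3.50 E4.3105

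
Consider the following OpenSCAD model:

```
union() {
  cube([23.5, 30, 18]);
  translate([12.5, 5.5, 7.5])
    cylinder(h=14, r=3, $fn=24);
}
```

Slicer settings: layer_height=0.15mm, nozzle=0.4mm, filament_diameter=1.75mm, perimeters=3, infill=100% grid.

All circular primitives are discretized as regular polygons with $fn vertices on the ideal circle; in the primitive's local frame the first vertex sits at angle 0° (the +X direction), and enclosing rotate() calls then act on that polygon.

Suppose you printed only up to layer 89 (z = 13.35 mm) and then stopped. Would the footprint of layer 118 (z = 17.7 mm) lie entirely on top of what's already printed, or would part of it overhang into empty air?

entirely on top

Compare the two slices. At z = 13.35: the 23.5×30 cube contributes its full rectangle (area 705.00 mm²); the cylinder at (12.5, 5.5): section is a regular 24-gon, circumradius r=3 (area = (24/2)·3.000²·sin(360°/24) = 27.95 mm²); Merging all regions: the r=3 cylinder at (12.5, 5.5) lies entirely inside the 23.5×30 cube, so the union is just the 23.5×30 cube — area = 705.00 mm². At z = 17.7: the 23.5×30 cube contributes its full rectangle (area 705.00 mm²); the cylinder at (12.5, 5.5): section is a regular 24-gon, circumradius r=3 (area = (24/2)·3.000²·sin(360°/24) = 27.95 mm²); Combining (union): the r=3 cylinder at (12.5, 5.5) lies entirely inside the 23.5×30 cube, so the union is just the 23.5×30 cube — area = 705.00 mm². Checking containment: the cross-section at z = 17.7 is a subset of the cross-section at z = 13.35.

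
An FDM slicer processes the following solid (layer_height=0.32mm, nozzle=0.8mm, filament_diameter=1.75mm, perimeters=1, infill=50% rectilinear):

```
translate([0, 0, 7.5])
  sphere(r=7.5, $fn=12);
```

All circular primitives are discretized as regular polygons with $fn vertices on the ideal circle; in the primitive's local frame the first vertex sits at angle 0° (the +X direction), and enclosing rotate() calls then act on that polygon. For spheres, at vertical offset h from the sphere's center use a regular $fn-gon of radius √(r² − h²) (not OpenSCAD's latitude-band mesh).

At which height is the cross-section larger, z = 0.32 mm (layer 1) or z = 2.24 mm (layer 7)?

layer 7 (z = 2.24 mm)

Layer 1 (z = 0.32): the r=7.5 sphere contributes a regular 12-gon of circumradius √(7.5²−7.18²) = 2.167 (area = (12/2)·2.167²·sin(360°/12) = 14.09 mm²). So its area = 14.09 mm². Layer 7 (z = 2.24): the r=7.5 sphere slices to a regular 12-gon of circumradius 5.346 (√(r²−h²) with h=5.26 from center) (area = (12/2)·5.346²·sin(360°/12) = 85.75 mm²). So its area = 85.75 mm². Layer 7 is larger (85.75 vs 14.09 mm²).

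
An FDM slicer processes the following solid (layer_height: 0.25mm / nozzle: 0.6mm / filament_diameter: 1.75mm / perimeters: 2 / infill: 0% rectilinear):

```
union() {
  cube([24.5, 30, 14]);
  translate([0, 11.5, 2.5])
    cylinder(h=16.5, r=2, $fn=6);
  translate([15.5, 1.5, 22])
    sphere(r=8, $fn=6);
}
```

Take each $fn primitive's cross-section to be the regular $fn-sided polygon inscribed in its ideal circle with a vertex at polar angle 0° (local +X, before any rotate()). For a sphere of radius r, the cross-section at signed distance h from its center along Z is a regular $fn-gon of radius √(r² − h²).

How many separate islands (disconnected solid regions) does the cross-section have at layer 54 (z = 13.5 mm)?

1

At z = 13.5 mm: the cube is present — its section is the full 24.5×30 rectangle; the cylinder at (0, 11.5): section is a regular 6-gon, circumradius r=2; the sphere at (15.5, 1.5) does not reach this height (|z−center|=8.500 > r=8); Combining (union): the regions partially overlap (shared area 5.20 mm²), so overlapping operands fuse into one piece — 1 connected region. Overall, the cross-section is a single solid region. Island count = 1.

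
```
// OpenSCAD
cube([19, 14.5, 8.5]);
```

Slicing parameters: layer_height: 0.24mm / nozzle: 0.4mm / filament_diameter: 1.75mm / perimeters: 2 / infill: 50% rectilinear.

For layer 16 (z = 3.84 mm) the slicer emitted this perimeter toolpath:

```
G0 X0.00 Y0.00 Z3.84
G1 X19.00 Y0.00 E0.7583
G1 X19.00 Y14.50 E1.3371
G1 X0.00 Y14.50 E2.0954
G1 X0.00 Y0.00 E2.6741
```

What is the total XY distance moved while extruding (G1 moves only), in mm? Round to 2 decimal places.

Sum the Euclidean lengths of each G1 segment: total = 67.00 mm.

67.00 mm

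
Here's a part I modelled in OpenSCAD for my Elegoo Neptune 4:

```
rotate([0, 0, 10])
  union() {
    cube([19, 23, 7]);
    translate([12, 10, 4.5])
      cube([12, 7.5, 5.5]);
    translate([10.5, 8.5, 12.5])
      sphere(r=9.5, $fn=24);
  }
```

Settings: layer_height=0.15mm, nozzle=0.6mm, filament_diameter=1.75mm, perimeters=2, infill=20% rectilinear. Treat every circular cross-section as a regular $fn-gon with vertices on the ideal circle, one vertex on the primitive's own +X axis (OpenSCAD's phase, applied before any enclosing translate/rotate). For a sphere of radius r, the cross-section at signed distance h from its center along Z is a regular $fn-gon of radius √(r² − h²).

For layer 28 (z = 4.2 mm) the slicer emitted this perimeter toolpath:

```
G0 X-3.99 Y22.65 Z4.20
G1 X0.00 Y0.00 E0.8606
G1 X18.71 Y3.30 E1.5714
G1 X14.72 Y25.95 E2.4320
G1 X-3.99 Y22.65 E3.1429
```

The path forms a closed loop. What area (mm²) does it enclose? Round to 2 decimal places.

Apply the shoelace formula to the sequence of (X, Y) vertices; enclosed area = 436.95 mm².

436.95 mm²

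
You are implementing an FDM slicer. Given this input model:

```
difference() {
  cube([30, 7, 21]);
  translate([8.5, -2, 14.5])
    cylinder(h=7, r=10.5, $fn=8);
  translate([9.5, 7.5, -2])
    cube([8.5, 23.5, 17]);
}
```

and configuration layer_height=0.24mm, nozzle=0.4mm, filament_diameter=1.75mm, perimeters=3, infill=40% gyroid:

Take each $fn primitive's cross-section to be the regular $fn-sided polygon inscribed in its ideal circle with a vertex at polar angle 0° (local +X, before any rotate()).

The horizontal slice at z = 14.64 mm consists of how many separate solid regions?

At z = 14.64 mm: the cube is present — its section is the full 30×7 rectangle; the r=10.5 cylinder at (8.5, -2) contributes a regular 8-gon of circumradius 10.5; the 8.5×23.5 cube at (9.5, 7.5) contributes its full rectangle; After the difference (first − rest): starting from the 30×7 cube, the r=10.5 cylinder at (8.5, -2) partially overlaps it — only the 108.49 mm² overlap (of its 311.83 mm²) is removed, clipping the outline; the 8.5×23.5 cube at (9.5, 7.5) misses the remaining region (no effect) — 2 connected regions. The result has 2 disconnected regions.

2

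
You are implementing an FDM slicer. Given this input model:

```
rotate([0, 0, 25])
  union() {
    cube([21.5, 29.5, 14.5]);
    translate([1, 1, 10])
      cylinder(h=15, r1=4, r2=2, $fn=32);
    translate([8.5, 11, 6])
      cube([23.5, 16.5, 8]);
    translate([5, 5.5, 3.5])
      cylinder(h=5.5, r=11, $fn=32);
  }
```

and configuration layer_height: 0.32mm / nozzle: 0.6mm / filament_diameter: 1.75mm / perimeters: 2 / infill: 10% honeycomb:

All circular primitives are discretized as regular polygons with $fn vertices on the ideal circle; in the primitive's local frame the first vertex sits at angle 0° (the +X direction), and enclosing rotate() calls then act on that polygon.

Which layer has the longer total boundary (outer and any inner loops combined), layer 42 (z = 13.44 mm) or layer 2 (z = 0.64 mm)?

layer 42 (z = 13.44 mm)

Layer 42 (z = 13.44): the 21.5×29.5 cube contributes its full rectangle (perimeter 102.00 mm); the cone at (1, 1): at t=0.229 of its height the radius interpolates to r₁+(r₂−r₁)t = 3.541, giving a regular 32-gon of that circumradius (perimeter = 2·32·3.541·sin(180°/32) = 22.22 mm); the cube at (8.5, 11) is present — its section is the full 23.5×16.5 rectangle (perimeter 80.00 mm); the cylinder at (5, 5.5) does not reach this height (z outside [3.5, 9]); Combining (union): the regions partially overlap (shared area 232.25 mm²), so the edge portions inside another operand are dropped and the merged outline is re-measured after clipping — boundary = 128.87 mm; (rotated 25° about Z; rotation is an isometry so areas/perimeters/island counts are preserved). So its perimeter = 128.87 mm. Layer 2 (z = 0.64): the cube is present — its section is the full 21.5×29.5 rectangle (perimeter 102.00 mm); the cone at (1, 1) is absent (z outside [10, 25]); the cube at (8.5, 11) does not reach this height (z outside [6, 14]); the cylinder at (5, 5.5) does not reach this height (z outside [3.5, 9]); Taking the union: only the 21.5×29.5 cube is present, so the union is just that shape — boundary = 102.00 mm; (rotated 25° about Z; rotation is an isometry so areas/perimeters/island counts are preserved). So its perimeter = 102.00 mm. Layer 42 is larger (128.87 vs 102.00 mm).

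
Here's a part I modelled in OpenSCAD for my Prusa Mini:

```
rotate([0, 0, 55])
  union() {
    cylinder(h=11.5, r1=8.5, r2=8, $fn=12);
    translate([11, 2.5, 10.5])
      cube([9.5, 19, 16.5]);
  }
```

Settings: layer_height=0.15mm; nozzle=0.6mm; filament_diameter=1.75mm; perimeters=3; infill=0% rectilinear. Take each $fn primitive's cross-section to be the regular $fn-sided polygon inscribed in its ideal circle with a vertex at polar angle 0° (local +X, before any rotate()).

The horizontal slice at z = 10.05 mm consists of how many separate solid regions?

1

At z = 10.05 mm: the cone contributes a regular 12-gon of circumradius 8.063 (interpolated between r1=8.5 and r2=8 at t=0.874); the cube at (11, 2.5) is absent (z outside [10.5, 27]); Merging all regions: only the cone is present, so the union is just that shape — 1 connected region; (whole slice rotated 55° about Z — lengths, areas and connectivity unchanged). The result has 1 disconnected region.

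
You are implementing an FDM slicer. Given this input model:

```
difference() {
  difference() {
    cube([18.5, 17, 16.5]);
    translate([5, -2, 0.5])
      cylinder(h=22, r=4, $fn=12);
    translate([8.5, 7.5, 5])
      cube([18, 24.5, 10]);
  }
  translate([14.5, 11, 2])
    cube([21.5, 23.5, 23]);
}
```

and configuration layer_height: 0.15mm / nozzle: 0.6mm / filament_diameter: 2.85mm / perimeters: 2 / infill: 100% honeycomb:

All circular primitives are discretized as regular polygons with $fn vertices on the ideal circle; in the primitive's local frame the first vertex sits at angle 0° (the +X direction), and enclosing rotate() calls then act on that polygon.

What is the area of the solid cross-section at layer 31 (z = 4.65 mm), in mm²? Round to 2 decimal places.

281.43 mm²

At z = 4.65 mm: the 18.5×17 cube contributes its full rectangle (area 314.50 mm²); the r=4 cylinder at (5, -2) contributes a regular 12-gon of circumradius 4 (area = (12/2)·4.000²·sin(360°/12) = 48.00 mm²); the cube at (8.5, 7.5) is not intersected at this z (z outside [5, 15]); After the difference (first − rest): starting from the 18.5×17 cube (314.50 mm²), the r=4 cylinder at (5, -2) partially overlaps it — only the 9.07 mm² overlap (of its 48.00 mm²) is removed, clipping the outline — area = 305.43 mm²; the cube at (14.5, 11) is present — its section is the full 21.5×23.5 rectangle (area 505.25 mm²); Taking the first minus the rest: starting from the result so far (305.43 mm²), the 21.5×23.5 cube at (14.5, 11) partially overlaps it — only the 24.00 mm² overlap (of its 505.25 mm²) is removed, clipping the outline — area = 281.43 mm². Overall, the cross-section is a single solid region. Net area = 281.43 mm².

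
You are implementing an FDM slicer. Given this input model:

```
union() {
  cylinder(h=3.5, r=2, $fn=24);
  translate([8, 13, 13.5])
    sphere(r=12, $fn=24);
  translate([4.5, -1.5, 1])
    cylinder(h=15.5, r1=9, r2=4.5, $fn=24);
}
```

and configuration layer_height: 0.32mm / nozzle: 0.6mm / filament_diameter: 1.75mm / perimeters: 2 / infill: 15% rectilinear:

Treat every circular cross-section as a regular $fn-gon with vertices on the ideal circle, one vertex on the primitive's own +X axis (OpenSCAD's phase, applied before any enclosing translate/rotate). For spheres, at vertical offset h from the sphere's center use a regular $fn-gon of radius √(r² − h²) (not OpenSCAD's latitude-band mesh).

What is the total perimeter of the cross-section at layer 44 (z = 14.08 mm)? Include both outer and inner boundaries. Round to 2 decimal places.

At z = 14.08 mm: the cylinder is absent (z outside [0, 3.5]); the r=12 sphere at (8, 13) contributes a regular 24-gon of circumradius √(12²−0.58²) = 11.986 (perimeter = 2·24·11.986·sin(180°/24) = 75.10 mm); the cone at (4.5, -1.5) contributes a regular 24-gon of circumradius 5.203 (interpolated between r1=9 and r2=4.5 at t=0.844) (perimeter = 2·24·5.203·sin(180°/24) = 32.60 mm); Combining (union): the regions partially overlap (shared area 11.11 mm²), so the edge portions inside another operand are dropped and the merged outline is re-measured after clipping — boundary = 91.72 mm. Overall, the cross-section is a single solid region. Total boundary length (outer) = 91.72 mm.

91.72 mm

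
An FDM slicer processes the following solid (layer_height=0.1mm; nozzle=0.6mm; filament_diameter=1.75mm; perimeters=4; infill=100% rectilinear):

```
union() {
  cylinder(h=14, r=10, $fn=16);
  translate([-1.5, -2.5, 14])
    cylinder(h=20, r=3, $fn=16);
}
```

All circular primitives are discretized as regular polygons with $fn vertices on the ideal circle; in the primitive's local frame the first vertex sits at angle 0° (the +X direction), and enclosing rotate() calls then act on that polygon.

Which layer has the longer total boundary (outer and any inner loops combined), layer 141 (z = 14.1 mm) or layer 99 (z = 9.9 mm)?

Layer 141 (z = 14.1): the cylinder does not reach this height (z outside [0, 14]); the cylinder at (-1.5, -2.5): section is a regular 16-gon, circumradius r=3 (perimeter = 2·16·3.000·sin(180°/16) = 18.73 mm); Combining (union): only the r=3 cylinder at (-1.5, -2.5) is present, so the union is just that shape — boundary = 18.73 mm. So its perimeter = 18.73 mm. Layer 99 (z = 9.9): the r=10 cylinder gives a regular 16-gon of circumradius 10 (constant along its height) (perimeter = 2·16·10.000·sin(180°/16) = 62.43 mm); the cylinder at (-1.5, -2.5) does not reach this height (z outside [14, 34]); Merging all regions: only the r=10 cylinder is present, so the union is just that shape — boundary = 62.43 mm. So its perimeter = 62.43 mm. Layer 99 is larger (62.43 vs 18.73 mm).

layer 99 (z = 9.9 mm)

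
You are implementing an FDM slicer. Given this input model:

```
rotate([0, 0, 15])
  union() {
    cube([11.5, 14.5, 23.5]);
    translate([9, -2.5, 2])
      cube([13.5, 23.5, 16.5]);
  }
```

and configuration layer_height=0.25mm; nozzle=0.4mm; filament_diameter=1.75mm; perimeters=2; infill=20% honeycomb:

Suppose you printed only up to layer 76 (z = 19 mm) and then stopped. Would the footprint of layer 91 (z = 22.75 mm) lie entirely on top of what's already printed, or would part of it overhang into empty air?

entirely on top

Compare the two slices. At z = 19: the cube is present — its section is the full 11.5×14.5 rectangle (area 166.75 mm²); the cube at (9, -2.5) is absent (z outside [2, 18.5]); Merging all regions: only the 11.5×14.5 cube is present, so the union is just that shape — area = 166.75 mm²; (whole slice rotated 15° about Z — lengths, areas and connectivity unchanged). At z = 22.75: the cube is present — its section is the full 11.5×14.5 rectangle (area 166.75 mm²); the cube at (9, -2.5) does not reach this height (z outside [2, 18.5]); Taking the union: only the 11.5×14.5 cube is present, so the union is just that shape — area = 166.75 mm²; (whole slice rotated 15° about Z — lengths, areas and connectivity unchanged). Checking containment: the cross-section at z = 22.75 is a subset of the cross-section at z = 19.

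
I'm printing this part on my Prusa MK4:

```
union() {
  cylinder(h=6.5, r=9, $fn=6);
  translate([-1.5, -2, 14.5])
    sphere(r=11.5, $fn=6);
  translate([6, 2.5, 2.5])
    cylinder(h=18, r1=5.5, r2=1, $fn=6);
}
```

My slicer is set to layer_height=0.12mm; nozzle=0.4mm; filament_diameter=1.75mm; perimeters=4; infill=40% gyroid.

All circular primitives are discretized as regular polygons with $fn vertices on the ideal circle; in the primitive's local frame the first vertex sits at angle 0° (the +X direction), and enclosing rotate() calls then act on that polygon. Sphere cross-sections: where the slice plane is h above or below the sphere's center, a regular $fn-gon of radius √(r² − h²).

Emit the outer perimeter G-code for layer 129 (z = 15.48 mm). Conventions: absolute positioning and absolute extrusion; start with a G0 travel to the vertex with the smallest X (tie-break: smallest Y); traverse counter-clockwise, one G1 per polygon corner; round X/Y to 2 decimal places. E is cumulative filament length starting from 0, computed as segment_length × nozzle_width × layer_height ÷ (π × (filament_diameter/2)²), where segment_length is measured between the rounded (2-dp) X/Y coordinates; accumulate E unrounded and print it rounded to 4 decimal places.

G0 X-12.96 Y-2.00 Z15.48
G1 X-7.23 Y-11.92 E0.2286
G1 X4.23 Y-11.92 E0.4573
G1 X9.96 Y-2.00 E0.6859
G1 X7.81 Y1.72 E0.7717
G1 X8.25 Y2.50 E0.7895
G1 X7.13 Y4.45 E0.8344
G1 X6.23 Y4.45 E0.8524
G1 X4.23 Y7.92 E0.9323
G1 X-7.23 Y7.92 E1.1610
G1 X-12.96 Y-2.00 E1.3896

At z = 15.48 mm: the cylinder is absent (z outside [0, 6.5]); the sphere at (-1.5, -2): section is a regular 6-gon, circumradius = √(r²−h²) = √(11.5²−0.98²) = 11.458; the cone at (6, 2.5): at t=0.721 of its height the radius interpolates to r₁+(r₂−r₁)t = 2.255, giving a regular 6-gon of that circumradius; Taking the union: the regions partially overlap (shared area 11.12 mm²), so overlapping operands fuse into one piece — 1 connected region. The outline is a single polygon with 10 vertices. Extrusion per mm of travel: 0.4 × 0.12 / (π × 0.875²) = 0.019956. Accumulating E over each segment gives final E = 1.3896.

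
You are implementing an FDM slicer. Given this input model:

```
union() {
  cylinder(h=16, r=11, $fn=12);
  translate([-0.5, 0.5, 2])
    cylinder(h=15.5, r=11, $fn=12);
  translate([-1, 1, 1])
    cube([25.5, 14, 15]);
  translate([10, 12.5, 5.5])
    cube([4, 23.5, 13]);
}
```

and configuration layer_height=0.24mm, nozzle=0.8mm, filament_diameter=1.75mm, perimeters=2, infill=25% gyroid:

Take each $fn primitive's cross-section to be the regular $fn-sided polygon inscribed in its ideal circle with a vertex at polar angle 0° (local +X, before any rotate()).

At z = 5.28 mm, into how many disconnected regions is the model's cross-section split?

At z = 5.28 mm: the r=11 cylinder gives a regular 12-gon of circumradius 11 (constant along its height); the r=11 cylinder at (-0.5, 0.5) gives a regular 12-gon of circumradius 11 (constant along its height); the 25.5×14 cube at (-1, 1) contributes its full rectangle; the cube at (10, 12.5) is not intersected at this z (z outside [5.5, 18.5]); Taking the union: the regions partially overlap (shared area 440.21 mm²), so overlapping operands fuse into one piece — 1 connected region. The result has 1 disconnected region.

1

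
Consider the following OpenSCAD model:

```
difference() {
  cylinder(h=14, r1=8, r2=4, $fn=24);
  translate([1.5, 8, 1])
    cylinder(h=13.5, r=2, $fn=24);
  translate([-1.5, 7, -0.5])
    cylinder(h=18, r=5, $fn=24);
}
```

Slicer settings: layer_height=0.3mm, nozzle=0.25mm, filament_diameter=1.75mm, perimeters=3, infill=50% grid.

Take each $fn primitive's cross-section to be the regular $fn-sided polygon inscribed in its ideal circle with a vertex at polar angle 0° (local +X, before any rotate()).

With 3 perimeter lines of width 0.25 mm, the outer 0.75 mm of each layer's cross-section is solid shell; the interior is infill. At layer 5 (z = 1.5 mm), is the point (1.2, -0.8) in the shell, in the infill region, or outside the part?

At z = 1.5 mm: the cone (r1=8→r2=4) has section circumradius 7.571 here — a regular 24-gon; the r=2 cylinder at (1.5, 8) contributes a regular 24-gon of circumradius 2; the cylinder at (-1.5, 7): section is a regular 24-gon, circumradius r=5; Taking the first minus the rest: starting from the cone, the r=2 cylinder at (1.5, 8) partially overlaps it — only the 3.54 mm² overlap (of its 12.42 mm²) is removed, clipping the outline; the r=5 cylinder at (-1.5, 7) partially overlaps it — only the 33.28 mm² overlap (of its 77.65 mm²) is removed, clipping the outline — 1 connected region. Overall, the cross-section is a single solid region. The nearest boundary edge runs (-0.21, 2.17)→(1.00, 2.67); distance from the point to it = 3.28 mm. The point is inside the cross-section and 3.28 mm from the nearest boundary — more than the 0.75 mm shell width (3 × 0.25), so it's in the infill interior.

infill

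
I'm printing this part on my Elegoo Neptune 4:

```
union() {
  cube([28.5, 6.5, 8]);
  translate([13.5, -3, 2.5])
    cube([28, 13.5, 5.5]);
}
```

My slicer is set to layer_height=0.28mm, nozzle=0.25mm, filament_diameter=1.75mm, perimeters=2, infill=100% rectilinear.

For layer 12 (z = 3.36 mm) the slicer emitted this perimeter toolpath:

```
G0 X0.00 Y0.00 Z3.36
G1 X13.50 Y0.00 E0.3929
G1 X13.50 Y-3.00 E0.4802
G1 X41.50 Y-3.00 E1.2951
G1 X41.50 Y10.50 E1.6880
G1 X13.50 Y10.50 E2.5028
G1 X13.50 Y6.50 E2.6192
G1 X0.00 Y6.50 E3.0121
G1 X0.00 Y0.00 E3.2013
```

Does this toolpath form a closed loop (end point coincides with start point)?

yes

Start point (G0): (0.00, 0.00). End point (last G1): the path returns to the start — closed.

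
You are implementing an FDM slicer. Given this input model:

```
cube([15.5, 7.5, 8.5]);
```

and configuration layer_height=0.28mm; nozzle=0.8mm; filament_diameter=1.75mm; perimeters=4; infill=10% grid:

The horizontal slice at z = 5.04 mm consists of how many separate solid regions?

At z = 5.04 mm: the cube (footprint 15.5×7.5) is included at this height. The result has 1 disconnected region.

1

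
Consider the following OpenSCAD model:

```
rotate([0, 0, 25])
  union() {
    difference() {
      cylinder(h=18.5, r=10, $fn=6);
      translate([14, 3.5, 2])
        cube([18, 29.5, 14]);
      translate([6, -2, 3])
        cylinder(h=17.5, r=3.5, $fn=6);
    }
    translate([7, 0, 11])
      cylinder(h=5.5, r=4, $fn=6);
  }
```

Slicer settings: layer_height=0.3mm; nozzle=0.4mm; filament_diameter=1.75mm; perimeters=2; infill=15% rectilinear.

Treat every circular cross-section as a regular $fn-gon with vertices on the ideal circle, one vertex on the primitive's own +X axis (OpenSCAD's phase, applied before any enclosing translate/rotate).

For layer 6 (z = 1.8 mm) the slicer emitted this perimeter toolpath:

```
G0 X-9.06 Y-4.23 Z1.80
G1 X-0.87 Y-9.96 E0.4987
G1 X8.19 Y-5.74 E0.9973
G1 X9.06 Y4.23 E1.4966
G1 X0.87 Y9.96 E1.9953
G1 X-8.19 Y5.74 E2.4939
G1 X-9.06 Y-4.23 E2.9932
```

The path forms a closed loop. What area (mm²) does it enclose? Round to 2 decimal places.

Apply the shoelace formula to the sequence of (X, Y) vertices; enclosed area = 259.77 mm².

259.77 mm²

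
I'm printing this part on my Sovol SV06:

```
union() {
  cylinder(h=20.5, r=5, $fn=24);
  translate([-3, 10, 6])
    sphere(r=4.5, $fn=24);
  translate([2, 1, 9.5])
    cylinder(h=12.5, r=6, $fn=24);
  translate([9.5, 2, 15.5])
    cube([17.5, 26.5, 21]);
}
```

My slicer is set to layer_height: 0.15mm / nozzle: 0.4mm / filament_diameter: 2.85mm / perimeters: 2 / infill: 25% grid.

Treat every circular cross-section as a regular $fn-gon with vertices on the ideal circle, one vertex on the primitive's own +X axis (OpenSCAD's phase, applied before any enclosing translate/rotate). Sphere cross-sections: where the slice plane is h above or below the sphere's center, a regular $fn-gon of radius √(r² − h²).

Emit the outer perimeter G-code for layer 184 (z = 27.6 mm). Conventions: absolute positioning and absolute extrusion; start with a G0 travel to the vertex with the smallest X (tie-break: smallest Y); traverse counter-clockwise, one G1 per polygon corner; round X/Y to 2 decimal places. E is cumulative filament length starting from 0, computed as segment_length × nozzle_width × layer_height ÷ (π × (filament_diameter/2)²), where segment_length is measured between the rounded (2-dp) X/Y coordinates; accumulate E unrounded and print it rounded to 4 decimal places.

G0 X9.50 Y2.00 Z27.60
G1 X27.00 Y2.00 E0.1646
G1 X27.00 Y28.50 E0.4138
G1 X9.50 Y28.50 E0.5784
G1 X9.50 Y2.00 E0.8277

At z = 27.6 mm: the cylinder is absent (z outside [0, 20.5]); the sphere at (-3, 10) does not reach this height (|z−center|=21.600 > r=4.5); the cylinder at (2, 1) is not intersected at this z (z outside [9.5, 22]); the 17.5×26.5 cube at (9.5, 2) contributes its full rectangle; Combining (union): only the 17.5×26.5 cube at (9.5, 2) is present, so the union is just that shape — 1 connected region. The outline is a single polygon with 4 vertices. Extrusion per mm of travel: 0.4 × 0.15 / (π × 1.425²) = 0.009405. Accumulating E over each segment gives final E = 0.8277.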